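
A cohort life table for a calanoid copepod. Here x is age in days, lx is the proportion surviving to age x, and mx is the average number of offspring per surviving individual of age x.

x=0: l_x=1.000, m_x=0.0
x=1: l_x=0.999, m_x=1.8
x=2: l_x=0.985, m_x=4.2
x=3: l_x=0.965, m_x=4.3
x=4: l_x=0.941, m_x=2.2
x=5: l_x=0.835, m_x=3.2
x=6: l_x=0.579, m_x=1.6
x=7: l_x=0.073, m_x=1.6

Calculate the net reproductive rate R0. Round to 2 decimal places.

15.87

lx·mx by age: 0, 1.7982, 4.137, 4.1495, 2.0702, 2.672, 0.9264, 0.1168
R0 = Σ lx·mx = 15.8701 → 15.87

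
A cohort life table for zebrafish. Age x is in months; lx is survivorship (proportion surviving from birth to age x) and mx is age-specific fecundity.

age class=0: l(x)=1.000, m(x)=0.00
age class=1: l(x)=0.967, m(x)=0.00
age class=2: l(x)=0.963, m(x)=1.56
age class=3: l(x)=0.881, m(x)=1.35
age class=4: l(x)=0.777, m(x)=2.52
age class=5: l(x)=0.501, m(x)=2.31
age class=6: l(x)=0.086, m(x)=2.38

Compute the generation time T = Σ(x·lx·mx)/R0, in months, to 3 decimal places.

3.563

lx·mx: 0, 0, 1.50228, 1.18935, 1.95804, 1.15731, 0.20468 → R0 = 6.01166
x·lx·mx: 0, 0, 3.00456, 3.56805, 7.83216, 5.78655, 1.22808 → Σ = 21.4194
T = 21.4194 / 6.01166 = 3.562976… → 3.563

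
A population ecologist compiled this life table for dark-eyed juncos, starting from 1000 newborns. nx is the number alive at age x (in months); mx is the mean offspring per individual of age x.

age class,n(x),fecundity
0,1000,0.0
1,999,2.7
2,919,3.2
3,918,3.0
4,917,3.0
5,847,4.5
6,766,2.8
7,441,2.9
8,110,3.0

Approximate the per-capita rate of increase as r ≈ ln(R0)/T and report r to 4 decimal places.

0.7678

lx = nx/n0 = nx/1000: 1, 0.999, 0.919, 0.918, 0.917, 0.847, 0.766, 0.441, 0.11
R0 = Σ lx·mx = 0 + 2.6973 + 2.9408 + 2.754 + 2.751 + 3.8115 + 2.1448 + 1.2789 + 0.33 = 18.7083
Σ x·lx·mx = 71.3635; T = 71.3635/18.7083 = 3.81454…
r ≈ ln(R0)/T = ln(18.7083)/3.81454… = 0.767843… → 0.7678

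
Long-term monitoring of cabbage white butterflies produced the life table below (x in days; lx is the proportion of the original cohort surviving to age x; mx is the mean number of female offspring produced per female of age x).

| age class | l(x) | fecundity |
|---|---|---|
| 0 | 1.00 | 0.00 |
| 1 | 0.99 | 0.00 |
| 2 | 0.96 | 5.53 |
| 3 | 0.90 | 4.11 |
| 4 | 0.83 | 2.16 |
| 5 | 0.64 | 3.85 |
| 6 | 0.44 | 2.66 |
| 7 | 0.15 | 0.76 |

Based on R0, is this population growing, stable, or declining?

R0 = Σ lx·mx = 0 + 0 + 5.3088 + 3.699 + 1.7928 + 2.464 + 1.1704 + 0.114 = 14.549
R0 > 1, so the population is growing.

growing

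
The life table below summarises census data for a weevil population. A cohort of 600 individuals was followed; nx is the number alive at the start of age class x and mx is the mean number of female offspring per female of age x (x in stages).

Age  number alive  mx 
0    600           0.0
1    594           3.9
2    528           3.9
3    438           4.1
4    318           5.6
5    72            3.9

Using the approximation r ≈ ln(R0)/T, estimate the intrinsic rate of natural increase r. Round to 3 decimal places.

lx = nx/n0 = nx/600: 1, 0.99, 0.88, 0.73, 0.53, 0.12
R0 = Σ lx·mx = 0 + 3.861 + 3.432 + 2.993 + 2.968 + 0.468 = 13.722
Σ x·lx·mx = 33.916; T = 33.916/13.722 = 2.47165…
r ≈ ln(R0)/T = ln(13.722)/2.47165… = 1.05962… → 1.060

1.060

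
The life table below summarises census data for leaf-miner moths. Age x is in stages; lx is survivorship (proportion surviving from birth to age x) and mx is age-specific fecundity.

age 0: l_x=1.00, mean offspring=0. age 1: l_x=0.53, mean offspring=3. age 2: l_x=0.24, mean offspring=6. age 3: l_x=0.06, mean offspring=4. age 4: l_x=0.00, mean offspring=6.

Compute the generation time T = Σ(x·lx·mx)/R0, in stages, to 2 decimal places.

lx·mx: 0, 1.59, 1.44, 0.24, 0 → R0 = 3.27
x·lx·mx: 0, 1.59, 2.88, 0.72, 0 → Σ = 5.19
T = 5.19 / 3.27 = 1.587156… → 1.59

1.59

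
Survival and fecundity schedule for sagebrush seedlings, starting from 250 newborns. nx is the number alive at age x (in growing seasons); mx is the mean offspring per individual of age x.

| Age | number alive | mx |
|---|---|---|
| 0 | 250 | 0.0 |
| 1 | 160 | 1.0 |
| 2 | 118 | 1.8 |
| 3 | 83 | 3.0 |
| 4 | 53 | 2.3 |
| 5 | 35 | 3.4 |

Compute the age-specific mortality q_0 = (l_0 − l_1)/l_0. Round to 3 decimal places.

0.360

lx = nx/n0 = nx/250: 1, 0.64, 0.472, 0.332, 0.212, 0.14
q_0 = (l_0 − l_1) / l_0 = (1 − 0.64) / 1
     = 0.36 / 1 = 0.36 → 0.360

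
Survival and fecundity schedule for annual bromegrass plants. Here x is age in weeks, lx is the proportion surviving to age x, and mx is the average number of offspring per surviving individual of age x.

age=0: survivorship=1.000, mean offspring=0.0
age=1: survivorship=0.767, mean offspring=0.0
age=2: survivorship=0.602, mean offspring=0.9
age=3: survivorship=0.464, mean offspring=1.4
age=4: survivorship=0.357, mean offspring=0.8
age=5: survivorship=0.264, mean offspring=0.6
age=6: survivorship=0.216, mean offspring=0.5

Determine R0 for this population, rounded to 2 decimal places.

1.74

lx·mx by age: 0, 0, 0.5418, 0.6496, 0.2856, 0.1584, 0.108
R0 = Σ lx·mx = 1.7434 → 1.74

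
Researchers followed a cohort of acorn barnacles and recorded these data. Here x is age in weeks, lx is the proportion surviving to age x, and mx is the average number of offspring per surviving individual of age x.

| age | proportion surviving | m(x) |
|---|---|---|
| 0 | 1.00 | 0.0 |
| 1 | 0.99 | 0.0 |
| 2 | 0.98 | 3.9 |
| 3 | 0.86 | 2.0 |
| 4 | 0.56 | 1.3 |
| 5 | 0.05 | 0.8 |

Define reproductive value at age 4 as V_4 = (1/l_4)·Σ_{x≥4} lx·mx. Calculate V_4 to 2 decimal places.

1.37

lx·mx for x ≥ 4: 0.728, 0.04 → sum = 0.768
V_4 = 0.768 / l_4 = 0.768 / 0.56 = 1.371429… → 1.37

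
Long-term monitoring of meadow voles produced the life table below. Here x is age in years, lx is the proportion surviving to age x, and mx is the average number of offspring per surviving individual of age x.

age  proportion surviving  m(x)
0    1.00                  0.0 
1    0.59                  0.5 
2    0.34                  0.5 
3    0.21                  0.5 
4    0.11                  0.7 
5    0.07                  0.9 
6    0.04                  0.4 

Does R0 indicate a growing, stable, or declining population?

declining

R0 = Σ lx·mx = 0 + 0.295 + 0.17 + 0.105 + 0.077 + 0.063 + 0.016 = 0.726
R0 < 1, so the population is declining.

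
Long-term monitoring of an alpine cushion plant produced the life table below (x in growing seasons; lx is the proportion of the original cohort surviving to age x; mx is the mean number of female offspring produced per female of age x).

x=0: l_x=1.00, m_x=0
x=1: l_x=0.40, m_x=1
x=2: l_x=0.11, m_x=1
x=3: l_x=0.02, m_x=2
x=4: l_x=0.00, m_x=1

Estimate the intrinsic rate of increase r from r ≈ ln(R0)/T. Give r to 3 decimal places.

R0 = Σ lx·mx = 0 + 0.4 + 0.11 + 0.04 + 0 = 0.55
Σ x·lx·mx = 0.74; T = 0.74/0.55 = 1.34545…
r ≈ ln(R0)/T = ln(0.55)/1.34545… = -0.44434… → -0.444

-0.444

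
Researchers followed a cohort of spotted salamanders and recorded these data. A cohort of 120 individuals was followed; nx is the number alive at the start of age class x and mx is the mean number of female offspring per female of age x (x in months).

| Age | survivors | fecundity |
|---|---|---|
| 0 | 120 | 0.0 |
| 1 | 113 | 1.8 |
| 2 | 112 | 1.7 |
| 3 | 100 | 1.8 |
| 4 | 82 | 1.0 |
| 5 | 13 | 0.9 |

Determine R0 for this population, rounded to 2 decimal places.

lx = nx/n0 = nx/120: 1, 0.94167…, 0.93333…, 0.83333…, 0.68333…, 0.10833…
lx·mx by age: 0, 1.695…, 1.586667…, 1.5…, 0.683333…, 0.0975…
R0 = Σ lx·mx = 5.5625… → 5.56

5.56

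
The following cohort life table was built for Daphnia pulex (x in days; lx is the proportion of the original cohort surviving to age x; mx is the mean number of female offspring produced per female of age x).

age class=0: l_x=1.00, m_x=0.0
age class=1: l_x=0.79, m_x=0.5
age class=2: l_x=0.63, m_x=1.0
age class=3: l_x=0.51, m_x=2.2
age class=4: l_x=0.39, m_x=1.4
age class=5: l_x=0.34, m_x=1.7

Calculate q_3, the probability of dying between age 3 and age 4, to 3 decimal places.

q_3 = (l_3 − l_4) / l_3 = (0.51 − 0.39) / 0.51
     = 0.12 / 0.51 = 0.235294… → 0.235

0.235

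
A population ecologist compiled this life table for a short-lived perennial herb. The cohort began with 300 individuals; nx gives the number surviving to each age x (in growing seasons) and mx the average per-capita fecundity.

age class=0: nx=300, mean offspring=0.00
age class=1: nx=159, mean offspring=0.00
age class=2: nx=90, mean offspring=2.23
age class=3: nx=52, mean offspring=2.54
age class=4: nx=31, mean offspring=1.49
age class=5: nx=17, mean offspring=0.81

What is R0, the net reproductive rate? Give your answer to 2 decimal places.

1.31

lx = nx/n0 = nx/300: 1, 0.53, 0.3, 0.17333…, 0.10333…, 0.05667…
lx·mx by age: 0, 0, 0.669, 0.440267…, 0.153967…, 0.0459…
R0 = Σ lx·mx = 1.309133… → 1.31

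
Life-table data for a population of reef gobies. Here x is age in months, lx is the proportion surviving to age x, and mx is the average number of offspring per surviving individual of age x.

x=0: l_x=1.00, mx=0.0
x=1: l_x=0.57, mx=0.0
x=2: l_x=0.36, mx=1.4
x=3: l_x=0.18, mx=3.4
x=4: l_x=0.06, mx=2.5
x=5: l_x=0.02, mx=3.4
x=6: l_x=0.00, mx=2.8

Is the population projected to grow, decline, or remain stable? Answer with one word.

growing

R0 = Σ lx·mx = 0 + 0 + 0.504 + 0.612 + 0.15 + 0.068 + 0 = 1.334
R0 > 1, so the population is growing.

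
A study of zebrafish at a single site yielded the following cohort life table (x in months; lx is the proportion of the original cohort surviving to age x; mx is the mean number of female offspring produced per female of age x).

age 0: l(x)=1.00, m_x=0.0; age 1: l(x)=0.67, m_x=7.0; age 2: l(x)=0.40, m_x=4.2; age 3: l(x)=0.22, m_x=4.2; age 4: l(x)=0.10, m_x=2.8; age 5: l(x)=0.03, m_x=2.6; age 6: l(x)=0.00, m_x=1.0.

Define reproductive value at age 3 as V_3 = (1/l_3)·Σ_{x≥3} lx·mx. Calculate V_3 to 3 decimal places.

lx·mx for x ≥ 3: 0.924, 0.28, 0.078, 0 → sum = 1.282
V_3 = 1.282 / l_3 = 1.282 / 0.22 = 5.827273… → 5.827

5.827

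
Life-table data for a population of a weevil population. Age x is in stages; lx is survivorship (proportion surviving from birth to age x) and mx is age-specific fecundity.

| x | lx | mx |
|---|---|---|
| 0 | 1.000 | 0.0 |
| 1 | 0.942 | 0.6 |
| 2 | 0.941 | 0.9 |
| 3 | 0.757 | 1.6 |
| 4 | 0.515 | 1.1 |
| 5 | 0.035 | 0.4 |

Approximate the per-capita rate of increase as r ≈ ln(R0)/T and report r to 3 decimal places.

0.453

R0 = Σ lx·mx = 0 + 0.5652 + 0.8469 + 1.2112 + 0.5665 + 0.014 = 3.2038
Σ x·lx·mx = 8.2286; T = 8.2286/3.2038 = 2.56839…
r ≈ ln(R0)/T = ln(3.2038)/2.56839… = 0.45333… → 0.453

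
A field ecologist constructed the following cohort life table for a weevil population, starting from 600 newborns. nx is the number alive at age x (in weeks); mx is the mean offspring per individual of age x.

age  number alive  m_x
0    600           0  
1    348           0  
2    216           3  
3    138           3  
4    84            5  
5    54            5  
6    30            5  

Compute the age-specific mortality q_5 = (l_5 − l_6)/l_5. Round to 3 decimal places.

lx = nx/n0 = nx/600: 1, 0.58, 0.36, 0.23, 0.14, 0.09, 0.05
q_5 = (l_5 − l_6) / l_5 = (0.09 − 0.05) / 0.09
     = 0.04 / 0.09 = 0.444444… → 0.444

0.444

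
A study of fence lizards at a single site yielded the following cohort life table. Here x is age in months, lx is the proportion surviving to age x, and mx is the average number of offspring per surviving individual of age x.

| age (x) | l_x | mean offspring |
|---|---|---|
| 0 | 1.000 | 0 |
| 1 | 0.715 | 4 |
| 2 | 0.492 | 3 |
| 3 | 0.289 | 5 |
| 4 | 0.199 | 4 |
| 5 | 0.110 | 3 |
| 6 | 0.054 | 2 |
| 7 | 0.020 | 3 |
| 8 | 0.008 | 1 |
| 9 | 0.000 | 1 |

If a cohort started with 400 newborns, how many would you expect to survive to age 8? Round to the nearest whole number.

3

Expected survivors = N0 · l_8 = 400 × 0.008 = 3.2 → 3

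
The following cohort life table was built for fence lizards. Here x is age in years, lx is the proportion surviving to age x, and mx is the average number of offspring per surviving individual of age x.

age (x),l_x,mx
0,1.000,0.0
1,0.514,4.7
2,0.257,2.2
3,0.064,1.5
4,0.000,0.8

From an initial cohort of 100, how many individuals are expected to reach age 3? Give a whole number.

Expected survivors = N0 · l_3 = 100 × 0.064 = 6.4 → 6

6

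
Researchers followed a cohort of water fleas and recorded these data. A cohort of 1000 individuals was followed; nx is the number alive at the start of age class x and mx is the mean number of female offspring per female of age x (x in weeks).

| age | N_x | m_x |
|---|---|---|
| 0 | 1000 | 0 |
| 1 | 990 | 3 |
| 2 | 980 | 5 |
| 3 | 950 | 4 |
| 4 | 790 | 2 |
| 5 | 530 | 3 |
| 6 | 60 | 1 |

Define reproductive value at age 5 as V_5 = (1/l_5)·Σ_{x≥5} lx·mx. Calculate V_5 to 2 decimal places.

lx = nx/n0 = nx/1000: 1, 0.99, 0.98, 0.95, 0.79, 0.53, 0.06
lx·mx for x ≥ 5: 1.59, 0.06 → sum = 1.65
V_5 = 1.65 / l_5 = 1.65 / 0.53 = 3.113208… → 3.11

3.11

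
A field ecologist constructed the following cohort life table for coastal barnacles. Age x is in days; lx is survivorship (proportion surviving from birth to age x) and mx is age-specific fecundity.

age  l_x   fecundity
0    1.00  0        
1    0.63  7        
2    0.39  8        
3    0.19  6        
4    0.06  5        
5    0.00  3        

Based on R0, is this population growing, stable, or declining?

R0 = Σ lx·mx = 0 + 4.41 + 3.12 + 1.14 + 0.3 + 0 = 8.97
R0 > 1, so the population is growing.

growing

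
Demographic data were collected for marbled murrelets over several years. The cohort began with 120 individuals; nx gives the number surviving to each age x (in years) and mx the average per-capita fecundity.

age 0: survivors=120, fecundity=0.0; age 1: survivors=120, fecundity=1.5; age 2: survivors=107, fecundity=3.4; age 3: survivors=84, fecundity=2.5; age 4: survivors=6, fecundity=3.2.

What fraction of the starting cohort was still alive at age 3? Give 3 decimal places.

0.700

l_3 = n_3/n_0 = 84/120 = 0.7 → 0.700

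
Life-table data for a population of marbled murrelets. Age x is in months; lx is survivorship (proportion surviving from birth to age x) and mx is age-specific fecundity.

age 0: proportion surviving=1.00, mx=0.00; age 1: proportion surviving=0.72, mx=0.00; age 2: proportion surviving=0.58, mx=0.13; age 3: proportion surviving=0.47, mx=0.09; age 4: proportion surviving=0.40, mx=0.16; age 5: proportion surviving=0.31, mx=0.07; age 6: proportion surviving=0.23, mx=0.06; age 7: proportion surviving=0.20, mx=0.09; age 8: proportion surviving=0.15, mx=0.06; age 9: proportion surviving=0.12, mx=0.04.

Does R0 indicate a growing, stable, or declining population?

declining

R0 = Σ lx·mx = 0 + 0 + 0.0754 + 0.0423 + 0.064 + 0.0217 + 0.0138 + 0.018 + 0.009 + 0.0048 = 0.249
R0 < 1, so the population is declining.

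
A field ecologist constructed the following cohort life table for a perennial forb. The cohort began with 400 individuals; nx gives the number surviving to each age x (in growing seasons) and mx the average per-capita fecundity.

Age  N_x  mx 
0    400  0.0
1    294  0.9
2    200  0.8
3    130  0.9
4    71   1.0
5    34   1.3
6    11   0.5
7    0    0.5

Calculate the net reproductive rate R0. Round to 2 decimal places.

1.66

lx = nx/n0 = nx/400: 1, 0.735, 0.5, 0.325, 0.1775, 0.085, 0.0275, 0
lx·mx by age: 0, 0.6615, 0.4, 0.2925, 0.1775, 0.1105, 0.01375, 0
R0 = Σ lx·mx = 1.65575 → 1.66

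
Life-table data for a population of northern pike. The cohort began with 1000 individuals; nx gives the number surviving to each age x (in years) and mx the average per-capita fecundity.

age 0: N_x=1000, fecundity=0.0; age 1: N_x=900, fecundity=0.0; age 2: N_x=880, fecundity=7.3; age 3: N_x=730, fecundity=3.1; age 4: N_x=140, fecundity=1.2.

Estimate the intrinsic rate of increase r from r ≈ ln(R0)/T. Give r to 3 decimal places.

0.951

lx = nx/n0 = nx/1000: 1, 0.9, 0.88, 0.73, 0.14
R0 = Σ lx·mx = 0 + 0 + 6.424 + 2.263 + 0.168 = 8.855
Σ x·lx·mx = 20.309; T = 20.309/8.855 = 2.29351…
r ≈ ln(R0)/T = ln(8.855)/2.29351… = 0.95094… → 0.951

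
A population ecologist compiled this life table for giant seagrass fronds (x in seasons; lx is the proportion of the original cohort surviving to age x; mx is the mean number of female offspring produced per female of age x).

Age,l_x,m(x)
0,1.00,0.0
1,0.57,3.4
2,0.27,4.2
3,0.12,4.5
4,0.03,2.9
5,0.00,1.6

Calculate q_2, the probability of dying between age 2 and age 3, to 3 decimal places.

0.556

q_2 = (l_2 − l_3) / l_2 = (0.27 − 0.12) / 0.27
     = 0.15 / 0.27 = 0.555556… → 0.556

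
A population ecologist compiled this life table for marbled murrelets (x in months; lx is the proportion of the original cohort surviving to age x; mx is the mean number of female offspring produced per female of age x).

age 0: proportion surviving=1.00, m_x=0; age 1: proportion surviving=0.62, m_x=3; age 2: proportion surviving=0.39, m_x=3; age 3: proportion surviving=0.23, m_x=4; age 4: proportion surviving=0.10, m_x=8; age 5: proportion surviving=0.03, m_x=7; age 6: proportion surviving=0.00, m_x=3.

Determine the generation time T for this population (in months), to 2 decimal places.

lx·mx: 0, 1.86, 1.17, 0.92, 0.8, 0.21, 0 → R0 = 4.96
x·lx·mx: 0, 1.86, 2.34, 2.76, 3.2, 1.05, 0 → Σ = 11.21
T = 11.21 / 4.96 = 2.260081… → 2.26

2.26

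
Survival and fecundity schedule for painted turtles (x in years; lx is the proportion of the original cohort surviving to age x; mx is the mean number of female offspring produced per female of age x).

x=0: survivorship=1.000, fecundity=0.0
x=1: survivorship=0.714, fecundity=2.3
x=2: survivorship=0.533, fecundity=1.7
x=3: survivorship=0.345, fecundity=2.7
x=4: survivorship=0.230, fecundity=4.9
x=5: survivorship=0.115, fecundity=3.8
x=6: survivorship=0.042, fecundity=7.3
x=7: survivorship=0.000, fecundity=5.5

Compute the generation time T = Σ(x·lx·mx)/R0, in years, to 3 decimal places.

2.763

lx·mx: 0, 1.6422, 0.9061, 0.9315, 1.127, 0.437, 0.3066, 0 → R0 = 5.3504
x·lx·mx: 0, 1.6422, 1.8122, 2.7945, 4.508, 2.185, 1.8396, 0 → Σ = 14.7815
T = 14.7815 / 5.3504 = 2.762691… → 2.763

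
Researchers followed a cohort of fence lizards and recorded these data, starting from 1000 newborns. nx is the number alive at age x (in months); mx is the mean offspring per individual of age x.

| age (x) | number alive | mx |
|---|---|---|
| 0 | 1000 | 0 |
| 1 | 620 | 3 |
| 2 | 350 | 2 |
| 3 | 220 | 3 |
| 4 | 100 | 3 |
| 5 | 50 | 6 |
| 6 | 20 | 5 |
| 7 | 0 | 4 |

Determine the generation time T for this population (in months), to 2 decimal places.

lx = nx/n0 = nx/1000: 1, 0.62, 0.35, 0.22, 0.1, 0.05, 0.02, 0
lx·mx: 0, 1.86, 0.7, 0.66, 0.3, 0.3, 0.1, 0 → R0 = 3.92
x·lx·mx: 0, 1.86, 1.4, 1.98, 1.2, 1.5, 0.6, 0 → Σ = 8.54
T = 8.54 / 3.92 = 2.178571… → 2.18

2.18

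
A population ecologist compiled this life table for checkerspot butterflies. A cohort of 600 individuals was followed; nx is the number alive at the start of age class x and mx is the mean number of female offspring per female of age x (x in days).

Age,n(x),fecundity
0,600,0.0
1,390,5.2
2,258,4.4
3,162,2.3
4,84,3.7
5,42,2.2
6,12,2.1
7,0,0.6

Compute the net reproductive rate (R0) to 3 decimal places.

lx = nx/n0 = nx/600: 1, 0.65, 0.43, 0.27, 0.14, 0.07, 0.02, 0
lx·mx by age: 0, 3.38, 1.892, 0.621, 0.518, 0.154, 0.042, 0
R0 = Σ lx·mx = 6.607 → 6.607

6.607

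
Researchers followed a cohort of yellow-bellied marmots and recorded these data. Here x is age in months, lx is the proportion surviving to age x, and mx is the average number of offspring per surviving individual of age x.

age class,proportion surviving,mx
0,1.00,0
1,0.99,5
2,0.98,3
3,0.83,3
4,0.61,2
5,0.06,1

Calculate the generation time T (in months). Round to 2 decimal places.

2.01

lx·mx: 0, 4.95, 2.94, 2.49, 1.22, 0.06 → R0 = 11.66
x·lx·mx: 0, 4.95, 5.88, 7.47, 4.88, 0.3 → Σ = 23.48
T = 23.48 / 11.66 = 2.013722… → 2.01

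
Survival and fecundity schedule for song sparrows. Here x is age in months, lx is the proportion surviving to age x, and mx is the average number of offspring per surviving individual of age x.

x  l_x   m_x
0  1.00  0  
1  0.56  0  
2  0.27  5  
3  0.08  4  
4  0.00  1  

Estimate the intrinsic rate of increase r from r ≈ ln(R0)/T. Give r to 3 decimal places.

R0 = Σ lx·mx = 0 + 0 + 1.35 + 0.32 + 0 = 1.67
Σ x·lx·mx = 3.66; T = 3.66/1.67 = 2.19162…
r ≈ ln(R0)/T = ln(1.67)/2.19162… = 0.23399… → 0.234

0.234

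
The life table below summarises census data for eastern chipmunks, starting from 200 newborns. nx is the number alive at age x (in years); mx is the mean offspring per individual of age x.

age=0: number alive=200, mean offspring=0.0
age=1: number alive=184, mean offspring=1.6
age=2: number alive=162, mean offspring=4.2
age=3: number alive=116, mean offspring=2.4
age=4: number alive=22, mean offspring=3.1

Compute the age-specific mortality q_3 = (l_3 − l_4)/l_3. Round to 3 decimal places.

lx = nx/n0 = nx/200: 1, 0.92, 0.81, 0.58, 0.11
q_3 = (l_3 − l_4) / l_3 = (0.58 − 0.11) / 0.58
     = 0.47 / 0.58 = 0.810345… → 0.810

0.810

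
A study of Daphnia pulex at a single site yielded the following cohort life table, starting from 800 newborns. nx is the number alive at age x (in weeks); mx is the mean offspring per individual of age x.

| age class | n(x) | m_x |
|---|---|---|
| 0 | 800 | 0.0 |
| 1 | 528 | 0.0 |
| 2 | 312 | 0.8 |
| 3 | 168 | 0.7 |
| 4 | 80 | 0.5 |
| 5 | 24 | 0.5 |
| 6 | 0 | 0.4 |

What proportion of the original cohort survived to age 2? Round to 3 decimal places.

l_2 = n_2/n_0 = 312/800 = 0.39 → 0.390

0.390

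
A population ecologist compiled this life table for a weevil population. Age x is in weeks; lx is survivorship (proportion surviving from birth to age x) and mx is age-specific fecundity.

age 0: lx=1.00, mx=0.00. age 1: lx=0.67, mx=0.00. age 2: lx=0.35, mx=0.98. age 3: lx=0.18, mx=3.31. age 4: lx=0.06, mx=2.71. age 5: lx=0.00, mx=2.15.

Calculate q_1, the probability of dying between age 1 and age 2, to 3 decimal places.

0.478

q_1 = (l_1 − l_2) / l_1 = (0.67 − 0.35) / 0.67
     = 0.32 / 0.67 = 0.477612… → 0.478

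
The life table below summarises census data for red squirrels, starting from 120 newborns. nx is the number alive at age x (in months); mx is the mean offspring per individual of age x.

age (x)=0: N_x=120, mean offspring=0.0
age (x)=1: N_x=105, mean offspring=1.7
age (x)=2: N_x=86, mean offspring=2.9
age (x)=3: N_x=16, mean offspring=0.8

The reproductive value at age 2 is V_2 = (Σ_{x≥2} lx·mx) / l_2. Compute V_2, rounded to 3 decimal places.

3.049

lx = nx/n0 = nx/120: 1, 0.875, 0.71667…, 0.13333…
lx·mx for x ≥ 2: 2.078333…, 0.106667… → sum = 2.185…
V_2 = 2.185… / l_2 = 2.185… / 0.716667… = 3.048837… → 3.049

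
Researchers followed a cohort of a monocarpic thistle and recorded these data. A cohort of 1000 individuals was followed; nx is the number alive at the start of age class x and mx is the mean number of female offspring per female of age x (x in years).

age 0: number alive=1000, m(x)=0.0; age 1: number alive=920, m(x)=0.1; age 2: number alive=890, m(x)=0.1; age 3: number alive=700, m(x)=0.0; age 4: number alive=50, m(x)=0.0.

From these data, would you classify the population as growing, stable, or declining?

declining

lx = nx/n0 = nx/1000: 1, 0.92, 0.89, 0.7, 0.05
R0 = Σ lx·mx = 0 + 0.092 + 0.089 + 0 + 0 = 0.181
R0 < 1, so the population is declining.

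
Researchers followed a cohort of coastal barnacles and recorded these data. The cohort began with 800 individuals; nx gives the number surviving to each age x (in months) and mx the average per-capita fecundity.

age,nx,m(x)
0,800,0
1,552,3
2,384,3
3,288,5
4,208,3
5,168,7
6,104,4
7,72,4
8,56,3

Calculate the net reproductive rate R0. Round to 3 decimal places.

8.650

lx = nx/n0 = nx/800: 1, 0.69, 0.48, 0.36, 0.26, 0.21, 0.13, 0.09, 0.07
lx·mx by age: 0, 2.07, 1.44, 1.8, 0.78, 1.47, 0.52, 0.36, 0.21
R0 = Σ lx·mx = 8.65 → 8.650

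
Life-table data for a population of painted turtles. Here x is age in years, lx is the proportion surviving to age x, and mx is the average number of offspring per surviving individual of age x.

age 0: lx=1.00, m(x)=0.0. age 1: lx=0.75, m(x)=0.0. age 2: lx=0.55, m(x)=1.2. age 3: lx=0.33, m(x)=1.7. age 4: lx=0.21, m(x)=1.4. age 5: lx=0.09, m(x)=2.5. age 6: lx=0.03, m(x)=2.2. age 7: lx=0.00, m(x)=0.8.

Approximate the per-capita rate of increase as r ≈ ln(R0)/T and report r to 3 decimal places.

R0 = Σ lx·mx = 0 + 0 + 0.66 + 0.561 + 0.294 + 0.225 + 0.066 + 0 = 1.806
Σ x·lx·mx = 5.7; T = 5.7/1.806 = 3.15615…
r ≈ ln(R0)/T = ln(1.806)/3.15615… = 0.18729… → 0.187

0.187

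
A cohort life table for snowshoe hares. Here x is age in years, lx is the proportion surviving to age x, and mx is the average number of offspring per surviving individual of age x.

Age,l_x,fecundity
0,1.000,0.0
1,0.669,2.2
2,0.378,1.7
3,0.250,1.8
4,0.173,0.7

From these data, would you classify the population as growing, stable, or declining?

R0 = Σ lx·mx = 0 + 1.4718 + 0.6426 + 0.45 + 0.1211 = 2.6855
R0 > 1, so the population is growing.

growing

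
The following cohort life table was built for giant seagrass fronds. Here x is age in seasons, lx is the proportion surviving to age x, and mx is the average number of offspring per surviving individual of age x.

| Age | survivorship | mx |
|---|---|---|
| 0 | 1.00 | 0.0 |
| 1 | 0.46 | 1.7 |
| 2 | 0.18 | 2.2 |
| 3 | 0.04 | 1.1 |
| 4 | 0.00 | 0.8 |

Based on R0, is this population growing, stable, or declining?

R0 = Σ lx·mx = 0 + 0.782 + 0.396 + 0.044 + 0 = 1.222
R0 > 1, so the population is growing.

growing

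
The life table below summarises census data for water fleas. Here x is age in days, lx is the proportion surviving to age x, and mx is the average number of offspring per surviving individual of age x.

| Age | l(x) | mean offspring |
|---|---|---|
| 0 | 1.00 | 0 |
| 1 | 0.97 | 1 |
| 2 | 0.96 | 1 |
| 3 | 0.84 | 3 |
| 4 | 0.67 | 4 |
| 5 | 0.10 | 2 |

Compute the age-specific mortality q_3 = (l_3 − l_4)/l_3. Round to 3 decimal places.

q_3 = (l_3 − l_4) / l_3 = (0.84 − 0.67) / 0.84
     = 0.17 / 0.84 = 0.202381… → 0.202

0.202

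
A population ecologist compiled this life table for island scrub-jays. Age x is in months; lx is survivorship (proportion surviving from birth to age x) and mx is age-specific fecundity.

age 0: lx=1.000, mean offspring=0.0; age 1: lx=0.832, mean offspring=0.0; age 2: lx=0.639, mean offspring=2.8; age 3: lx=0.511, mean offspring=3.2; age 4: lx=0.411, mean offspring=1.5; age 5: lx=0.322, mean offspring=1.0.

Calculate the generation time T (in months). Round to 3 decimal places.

2.879

lx·mx: 0, 0, 1.7892, 1.6352, 0.6165, 0.322 → R0 = 4.3629
x·lx·mx: 0, 0, 3.5784, 4.9056, 2.466, 1.61 → Σ = 12.56
T = 12.56 / 4.3629 = 2.878819… → 2.879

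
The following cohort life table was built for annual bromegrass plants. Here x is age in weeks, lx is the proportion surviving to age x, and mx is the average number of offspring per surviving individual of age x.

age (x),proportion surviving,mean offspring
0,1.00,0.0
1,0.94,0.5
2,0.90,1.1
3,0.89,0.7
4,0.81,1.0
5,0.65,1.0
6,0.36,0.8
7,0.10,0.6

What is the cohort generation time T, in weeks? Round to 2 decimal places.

lx·mx: 0, 0.47, 0.99, 0.623, 0.81, 0.65, 0.288, 0.06 → R0 = 3.891
x·lx·mx: 0, 0.47, 1.98, 1.869, 3.24, 3.25, 1.728, 0.42 → Σ = 12.957
T = 12.957 / 3.891 = 3.329992… → 3.33

3.33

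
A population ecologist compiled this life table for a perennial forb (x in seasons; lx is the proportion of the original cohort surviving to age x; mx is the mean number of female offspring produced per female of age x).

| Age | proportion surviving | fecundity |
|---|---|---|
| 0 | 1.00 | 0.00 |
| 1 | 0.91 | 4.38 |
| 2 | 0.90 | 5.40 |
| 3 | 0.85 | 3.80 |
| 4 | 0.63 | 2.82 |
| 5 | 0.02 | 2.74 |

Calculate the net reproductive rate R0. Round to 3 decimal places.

lx·mx by age: 0, 3.9858, 4.86, 3.23, 1.7766, 0.0548
R0 = Σ lx·mx = 13.9072 → 13.907

13.907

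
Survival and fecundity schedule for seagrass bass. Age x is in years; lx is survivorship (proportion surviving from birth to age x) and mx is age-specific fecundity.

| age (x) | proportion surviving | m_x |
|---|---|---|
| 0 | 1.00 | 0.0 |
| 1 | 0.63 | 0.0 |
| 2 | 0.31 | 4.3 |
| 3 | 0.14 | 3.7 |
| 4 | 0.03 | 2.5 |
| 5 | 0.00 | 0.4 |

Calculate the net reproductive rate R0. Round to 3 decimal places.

1.926

lx·mx by age: 0, 0, 1.333, 0.518, 0.075, 0
R0 = Σ lx·mx = 1.926 → 1.926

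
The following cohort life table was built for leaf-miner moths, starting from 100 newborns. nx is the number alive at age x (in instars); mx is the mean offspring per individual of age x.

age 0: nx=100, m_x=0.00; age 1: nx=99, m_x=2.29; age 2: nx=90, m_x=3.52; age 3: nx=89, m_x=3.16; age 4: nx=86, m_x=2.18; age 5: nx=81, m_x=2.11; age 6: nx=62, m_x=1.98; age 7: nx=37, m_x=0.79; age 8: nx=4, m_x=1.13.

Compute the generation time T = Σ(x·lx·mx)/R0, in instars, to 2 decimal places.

lx = nx/n0 = nx/100: 1, 0.99, 0.9, 0.89, 0.86, 0.81, 0.62, 0.37, 0.04
lx·mx: 0, 2.2671, 3.168, 2.8124, 1.8748, 1.7091, 1.2276, 0.2923, 0.0452 → R0 = 13.3965
x·lx·mx: 0, 2.2671, 6.336, 8.4372, 7.4992, 8.5455, 7.3656, 2.0461, 0.3616 → Σ = 42.8583
T = 42.8583 / 13.3965 = 3.199216… → 3.20

3.20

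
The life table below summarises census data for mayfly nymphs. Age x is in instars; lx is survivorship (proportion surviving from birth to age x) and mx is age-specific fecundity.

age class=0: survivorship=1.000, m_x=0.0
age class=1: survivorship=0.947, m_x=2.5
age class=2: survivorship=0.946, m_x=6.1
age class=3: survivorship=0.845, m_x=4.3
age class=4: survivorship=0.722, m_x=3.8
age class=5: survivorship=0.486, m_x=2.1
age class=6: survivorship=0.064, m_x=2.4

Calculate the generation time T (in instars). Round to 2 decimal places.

lx·mx: 0, 2.3675, 5.7706, 3.6335, 2.7436, 1.0206, 0.1536 → R0 = 15.6894
x·lx·mx: 0, 2.3675, 11.5412, 10.9005, 10.9744, 5.103, 0.9216 → Σ = 41.8082
T = 41.8082 / 15.6894 = 2.664742… → 2.66

2.66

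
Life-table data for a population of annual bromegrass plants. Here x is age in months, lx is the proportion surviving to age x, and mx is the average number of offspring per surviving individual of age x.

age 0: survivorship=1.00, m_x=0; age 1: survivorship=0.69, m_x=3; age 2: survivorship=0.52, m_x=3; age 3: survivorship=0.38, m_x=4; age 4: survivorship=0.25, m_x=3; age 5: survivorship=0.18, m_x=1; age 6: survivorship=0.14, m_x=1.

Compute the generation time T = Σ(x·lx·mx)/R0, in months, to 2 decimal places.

2.33

lx·mx: 0, 2.07, 1.56, 1.52, 0.75, 0.18, 0.14 → R0 = 6.22
x·lx·mx: 0, 2.07, 3.12, 4.56, 3, 0.9, 0.84 → Σ = 14.49
T = 14.49 / 6.22 = 2.329582… → 2.33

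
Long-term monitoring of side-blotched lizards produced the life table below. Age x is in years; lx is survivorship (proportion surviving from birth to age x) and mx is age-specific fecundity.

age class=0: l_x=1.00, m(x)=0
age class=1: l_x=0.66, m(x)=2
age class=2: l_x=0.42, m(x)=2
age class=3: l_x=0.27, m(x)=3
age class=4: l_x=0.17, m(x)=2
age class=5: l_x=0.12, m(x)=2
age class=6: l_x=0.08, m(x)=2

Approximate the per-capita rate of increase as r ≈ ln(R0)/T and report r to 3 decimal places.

R0 = Σ lx·mx = 0 + 1.32 + 0.84 + 0.81 + 0.34 + 0.24 + 0.16 = 3.71
Σ x·lx·mx = 8.95; T = 8.95/3.71 = 2.4124…
r ≈ ln(R0)/T = ln(3.71)/2.4124… = 0.54346… → 0.543

0.543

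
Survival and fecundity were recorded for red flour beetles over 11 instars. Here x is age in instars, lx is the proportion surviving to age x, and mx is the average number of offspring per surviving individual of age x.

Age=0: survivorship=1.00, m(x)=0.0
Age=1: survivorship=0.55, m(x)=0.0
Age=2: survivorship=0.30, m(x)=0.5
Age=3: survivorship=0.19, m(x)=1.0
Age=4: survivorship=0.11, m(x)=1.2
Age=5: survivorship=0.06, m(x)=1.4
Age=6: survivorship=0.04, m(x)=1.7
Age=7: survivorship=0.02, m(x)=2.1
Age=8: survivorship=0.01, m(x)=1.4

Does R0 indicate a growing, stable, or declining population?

declining

R0 = Σ lx·mx = 0 + 0 + 0.15 + 0.19 + 0.132 + 0.084 + 0.068 + 0.042 + 0.014 = 0.68
R0 < 1, so the population is declining.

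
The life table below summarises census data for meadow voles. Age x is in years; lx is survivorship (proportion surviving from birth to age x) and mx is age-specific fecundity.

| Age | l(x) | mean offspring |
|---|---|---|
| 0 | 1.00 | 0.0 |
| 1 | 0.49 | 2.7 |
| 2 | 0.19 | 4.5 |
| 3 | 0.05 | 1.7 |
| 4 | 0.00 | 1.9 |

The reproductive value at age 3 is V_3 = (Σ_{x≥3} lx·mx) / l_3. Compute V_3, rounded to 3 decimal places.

1.700

lx·mx for x ≥ 3: 0.085, 0 → sum = 0.085
V_3 = 0.085 / l_3 = 0.085 / 0.05 = 1.7 → 1.700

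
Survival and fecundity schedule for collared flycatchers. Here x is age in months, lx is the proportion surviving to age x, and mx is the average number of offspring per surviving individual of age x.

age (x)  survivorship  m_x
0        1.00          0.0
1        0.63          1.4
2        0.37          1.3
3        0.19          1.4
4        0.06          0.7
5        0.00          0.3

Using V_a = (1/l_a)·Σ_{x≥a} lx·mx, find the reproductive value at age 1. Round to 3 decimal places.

2.652

lx·mx for x ≥ 1: 0.882, 0.481, 0.266, 0.042, 0 → sum = 1.671
V_1 = 1.671 / l_1 = 1.671 / 0.63 = 2.652381… → 2.652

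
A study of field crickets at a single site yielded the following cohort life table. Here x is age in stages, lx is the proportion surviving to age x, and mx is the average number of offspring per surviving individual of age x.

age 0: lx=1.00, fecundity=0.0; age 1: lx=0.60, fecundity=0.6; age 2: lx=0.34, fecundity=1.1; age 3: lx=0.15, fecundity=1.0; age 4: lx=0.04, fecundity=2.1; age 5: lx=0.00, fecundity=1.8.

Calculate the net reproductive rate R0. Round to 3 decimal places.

lx·mx by age: 0, 0.36, 0.374, 0.15, 0.084, 0
R0 = Σ lx·mx = 0.968 → 0.968

0.968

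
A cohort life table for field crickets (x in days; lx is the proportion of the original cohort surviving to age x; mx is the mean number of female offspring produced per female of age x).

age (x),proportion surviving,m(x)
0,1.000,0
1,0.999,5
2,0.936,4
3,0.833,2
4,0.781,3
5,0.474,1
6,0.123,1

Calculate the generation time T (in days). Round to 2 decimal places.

2.25

lx·mx: 0, 4.995, 3.744, 1.666, 2.343, 0.474, 0.123 → R0 = 13.345
x·lx·mx: 0, 4.995, 7.488, 4.998, 9.372, 2.37, 0.738 → Σ = 29.961
T = 29.961 / 13.345 = 2.245111… → 2.25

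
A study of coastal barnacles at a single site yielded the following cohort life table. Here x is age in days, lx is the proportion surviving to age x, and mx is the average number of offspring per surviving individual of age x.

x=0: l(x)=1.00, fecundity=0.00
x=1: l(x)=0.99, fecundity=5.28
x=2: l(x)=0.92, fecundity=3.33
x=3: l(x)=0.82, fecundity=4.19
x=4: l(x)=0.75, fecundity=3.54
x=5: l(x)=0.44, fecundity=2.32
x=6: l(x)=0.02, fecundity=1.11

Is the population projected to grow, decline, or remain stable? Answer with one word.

R0 = Σ lx·mx = 0 + 5.2272 + 3.0636 + 3.4358 + 2.655 + 1.0208 + 0.0222 = 15.4246
R0 > 1, so the population is growing.

growing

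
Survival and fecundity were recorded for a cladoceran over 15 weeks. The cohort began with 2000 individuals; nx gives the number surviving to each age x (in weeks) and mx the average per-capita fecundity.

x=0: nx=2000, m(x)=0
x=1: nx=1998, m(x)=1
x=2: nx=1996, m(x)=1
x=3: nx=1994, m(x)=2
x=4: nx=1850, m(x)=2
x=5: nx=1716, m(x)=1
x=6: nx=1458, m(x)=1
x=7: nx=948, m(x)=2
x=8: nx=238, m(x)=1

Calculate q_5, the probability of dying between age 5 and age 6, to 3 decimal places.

lx = nx/n0 = nx/2000: 1, 0.999, 0.998, 0.997, 0.925, 0.858, 0.729, 0.474, 0.119
q_5 = (l_5 − l_6) / l_5 = (0.858 − 0.729) / 0.858
     = 0.129 / 0.858 = 0.15035… → 0.150

0.150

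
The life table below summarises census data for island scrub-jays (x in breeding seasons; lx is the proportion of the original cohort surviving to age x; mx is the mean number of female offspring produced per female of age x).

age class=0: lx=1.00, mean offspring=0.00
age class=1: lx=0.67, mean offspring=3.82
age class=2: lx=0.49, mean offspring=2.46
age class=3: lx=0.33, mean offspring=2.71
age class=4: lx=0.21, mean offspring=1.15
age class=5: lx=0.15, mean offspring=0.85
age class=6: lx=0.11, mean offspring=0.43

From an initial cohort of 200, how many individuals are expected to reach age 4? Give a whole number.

Expected survivors = N0 · l_4 = 200 × 0.21 = 42 → 42

42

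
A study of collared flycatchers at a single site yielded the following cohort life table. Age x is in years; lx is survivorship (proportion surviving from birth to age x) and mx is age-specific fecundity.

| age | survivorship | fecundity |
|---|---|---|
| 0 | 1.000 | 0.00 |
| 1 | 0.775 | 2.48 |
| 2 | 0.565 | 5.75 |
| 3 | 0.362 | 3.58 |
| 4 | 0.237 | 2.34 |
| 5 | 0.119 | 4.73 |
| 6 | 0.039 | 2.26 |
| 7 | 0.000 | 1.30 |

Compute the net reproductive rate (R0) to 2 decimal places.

lx·mx by age: 0, 1.922, 3.24875, 1.29596, 0.55458, 0.56287, 0.08814, 0
R0 = Σ lx·mx = 7.6723 → 7.67

7.67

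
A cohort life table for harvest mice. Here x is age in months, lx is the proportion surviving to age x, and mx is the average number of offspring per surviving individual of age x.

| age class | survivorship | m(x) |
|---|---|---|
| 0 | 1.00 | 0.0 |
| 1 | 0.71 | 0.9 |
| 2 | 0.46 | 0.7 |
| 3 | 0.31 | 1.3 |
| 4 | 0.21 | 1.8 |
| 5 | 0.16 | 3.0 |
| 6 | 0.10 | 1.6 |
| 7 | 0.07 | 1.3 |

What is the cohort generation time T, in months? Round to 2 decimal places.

lx·mx: 0, 0.639, 0.322, 0.403, 0.378, 0.48, 0.16, 0.091 → R0 = 2.473
x·lx·mx: 0, 0.639, 0.644, 1.209, 1.512, 2.4, 0.96, 0.637 → Σ = 8.001
T = 8.001 / 2.473 = 3.235342… → 3.24

3.24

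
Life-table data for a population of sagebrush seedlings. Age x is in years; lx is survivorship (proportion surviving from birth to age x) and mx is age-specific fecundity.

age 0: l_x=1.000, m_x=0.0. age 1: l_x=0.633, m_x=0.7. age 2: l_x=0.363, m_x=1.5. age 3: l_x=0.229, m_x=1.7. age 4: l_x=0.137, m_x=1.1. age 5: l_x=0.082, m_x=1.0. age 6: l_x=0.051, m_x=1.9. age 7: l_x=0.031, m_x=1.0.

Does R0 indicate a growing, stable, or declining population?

growing

R0 = Σ lx·mx = 0 + 0.4431 + 0.5445 + 0.3893 + 0.1507 + 0.082 + 0.0969 + 0.031 = 1.7375
R0 > 1, so the population is growing.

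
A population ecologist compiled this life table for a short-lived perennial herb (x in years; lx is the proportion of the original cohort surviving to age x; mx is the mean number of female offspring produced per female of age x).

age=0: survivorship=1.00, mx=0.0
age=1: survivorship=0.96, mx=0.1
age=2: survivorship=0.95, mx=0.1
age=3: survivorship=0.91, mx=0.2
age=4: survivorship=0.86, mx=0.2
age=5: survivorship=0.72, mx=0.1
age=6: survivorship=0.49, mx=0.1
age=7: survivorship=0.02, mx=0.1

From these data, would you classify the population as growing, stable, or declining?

declining

R0 = Σ lx·mx = 0 + 0.096 + 0.095 + 0.182 + 0.172 + 0.072 + 0.049 + 0.002 = 0.668
R0 < 1, so the population is declining.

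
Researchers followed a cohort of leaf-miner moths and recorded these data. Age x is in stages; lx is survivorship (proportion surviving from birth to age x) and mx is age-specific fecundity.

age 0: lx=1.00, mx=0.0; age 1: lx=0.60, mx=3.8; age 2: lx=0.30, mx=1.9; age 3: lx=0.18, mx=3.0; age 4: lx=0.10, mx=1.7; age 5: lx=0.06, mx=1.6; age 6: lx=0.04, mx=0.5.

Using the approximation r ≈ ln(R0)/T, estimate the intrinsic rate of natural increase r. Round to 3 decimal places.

0.757

R0 = Σ lx·mx = 0 + 2.28 + 0.57 + 0.54 + 0.17 + 0.096 + 0.02 = 3.676
Σ x·lx·mx = 6.32; T = 6.32/3.676 = 1.71926…
r ≈ ln(R0)/T = ln(3.676)/1.71926… = 0.7572… → 0.757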